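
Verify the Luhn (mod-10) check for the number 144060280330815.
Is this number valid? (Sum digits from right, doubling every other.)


Luhn sum = 52
52 mod 10 = 2

Invalid (Luhn sum mod 10 = 2)


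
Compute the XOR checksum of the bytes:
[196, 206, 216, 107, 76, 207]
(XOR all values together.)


XOR chain: 196 ^ 206 ^ 216 ^ 107 ^ 76 ^ 207 = 58

58


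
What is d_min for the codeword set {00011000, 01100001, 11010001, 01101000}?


Comparing all pairs, minimum distance: 2
Can detect 1 errors, correct 0 errors

2


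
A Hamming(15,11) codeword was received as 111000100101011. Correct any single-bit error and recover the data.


Syndrome = 0: no error detected

Data: 10010101011 (no errors)


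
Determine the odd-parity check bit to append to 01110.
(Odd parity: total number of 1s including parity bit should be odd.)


Number of 1s in data: 3
Parity bit: 0

0


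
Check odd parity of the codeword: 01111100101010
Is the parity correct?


Number of 1s: 8

No, parity error (8 ones)


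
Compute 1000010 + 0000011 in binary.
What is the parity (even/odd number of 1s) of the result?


1000010 = 66
0000011 = 3
Sum = 69 = 1000101
1s count = 3

odd parity (3 ones in 1000101)


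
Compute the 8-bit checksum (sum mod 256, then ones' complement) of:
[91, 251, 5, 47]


Sum = 394 mod 256 = 138
Complement = 117

117


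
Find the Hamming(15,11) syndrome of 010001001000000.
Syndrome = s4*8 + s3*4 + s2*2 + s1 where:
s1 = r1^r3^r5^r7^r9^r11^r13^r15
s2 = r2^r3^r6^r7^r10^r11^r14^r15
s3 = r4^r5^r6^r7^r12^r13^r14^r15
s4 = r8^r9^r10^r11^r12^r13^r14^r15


s1=1, s2=0, s3=1, s4=1

Syndrome = 13 (error at position 13)


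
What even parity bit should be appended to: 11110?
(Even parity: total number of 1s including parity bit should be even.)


Number of 1s in data: 4
Parity bit: 0

0


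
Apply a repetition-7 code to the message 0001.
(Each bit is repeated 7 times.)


Each bit -> 7 copies

0000000000000000000001111111


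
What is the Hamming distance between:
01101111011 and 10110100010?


XOR: 11011011001
Count of 1s: 7

7


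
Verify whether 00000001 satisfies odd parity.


Number of 1s: 1

Yes, parity is correct (1 ones)


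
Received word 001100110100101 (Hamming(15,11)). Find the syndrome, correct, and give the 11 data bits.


Syndrome = 0: no error detected

Data: 10010100101 (no errors)


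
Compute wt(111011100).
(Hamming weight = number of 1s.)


Counting 1s in 111011100

6


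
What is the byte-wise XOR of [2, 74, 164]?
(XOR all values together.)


XOR chain: 2 ^ 74 ^ 164 = 236

236


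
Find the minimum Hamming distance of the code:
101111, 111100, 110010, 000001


Comparing all pairs, minimum distance: 3
Can detect 2 errors, correct 1 errors

3


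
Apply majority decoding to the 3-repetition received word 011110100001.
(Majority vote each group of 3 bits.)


Groups: 011, 110, 100, 001
Majority votes: 1100

1100


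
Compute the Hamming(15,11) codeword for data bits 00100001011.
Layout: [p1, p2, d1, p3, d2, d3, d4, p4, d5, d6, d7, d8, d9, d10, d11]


Parity bits: p1=1, p2=1, p3=0, p4=1

110001010001011


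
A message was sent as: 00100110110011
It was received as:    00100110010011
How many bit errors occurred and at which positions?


XOR: 00000000100000

1 error(s) at position(s): 8


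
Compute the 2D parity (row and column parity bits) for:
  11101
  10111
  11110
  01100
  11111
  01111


Row parities: 000010
Column parities: 01000

Row P: 000010, Col P: 01000, Corner: 1


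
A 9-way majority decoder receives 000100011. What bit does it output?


Ones: 3 out of 9
Threshold: 5

0 (3/9 voted 1)


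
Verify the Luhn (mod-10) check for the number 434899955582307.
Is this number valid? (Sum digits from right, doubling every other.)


Luhn sum = 77
77 mod 10 = 7

Invalid (Luhn sum mod 10 = 7)


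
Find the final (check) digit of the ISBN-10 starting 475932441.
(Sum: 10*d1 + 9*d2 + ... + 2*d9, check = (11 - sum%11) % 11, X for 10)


Weighted sum: 264
264 mod 11 = 0

Check digit: 0


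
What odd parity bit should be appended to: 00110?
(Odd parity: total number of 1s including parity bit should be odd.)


Number of 1s in data: 2
Parity bit: 1

1


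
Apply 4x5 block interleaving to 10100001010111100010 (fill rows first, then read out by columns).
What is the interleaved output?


Matrix:
  10100
  00101
  01111
  00010
Read columns: 10000010111000110110

10000010111000110110


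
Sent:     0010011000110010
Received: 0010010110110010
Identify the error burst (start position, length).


XOR: 0000001110000000

Burst at position 6, length 3


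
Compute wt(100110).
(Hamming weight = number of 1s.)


Counting 1s in 100110

3


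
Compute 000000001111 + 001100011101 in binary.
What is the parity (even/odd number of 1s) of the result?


000000001111 = 15
001100011101 = 797
Sum = 812 = 1100101100
1s count = 5

odd parity (5 ones in 1100101100)


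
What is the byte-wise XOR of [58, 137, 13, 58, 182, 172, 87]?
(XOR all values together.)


XOR chain: 58 ^ 137 ^ 13 ^ 58 ^ 182 ^ 172 ^ 87 = 201

201


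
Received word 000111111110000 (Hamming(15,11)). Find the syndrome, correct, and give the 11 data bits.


Syndrome = 0: no error detected

Data: 01111110000 (no errors)


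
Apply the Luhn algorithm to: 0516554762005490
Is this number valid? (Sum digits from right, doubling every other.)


Luhn sum = 53
53 mod 10 = 3

Invalid (Luhn sum mod 10 = 3)


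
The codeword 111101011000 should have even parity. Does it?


Number of 1s: 7

No, parity error (7 ones)


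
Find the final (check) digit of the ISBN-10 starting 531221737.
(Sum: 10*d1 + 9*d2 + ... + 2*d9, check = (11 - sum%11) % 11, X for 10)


Weighted sum: 167
167 mod 11 = 2

Check digit: 9


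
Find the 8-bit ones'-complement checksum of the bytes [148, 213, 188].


Sum = 549 mod 256 = 37
Complement = 218

218


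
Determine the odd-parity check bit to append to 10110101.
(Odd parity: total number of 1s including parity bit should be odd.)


Number of 1s in data: 5
Parity bit: 0

0


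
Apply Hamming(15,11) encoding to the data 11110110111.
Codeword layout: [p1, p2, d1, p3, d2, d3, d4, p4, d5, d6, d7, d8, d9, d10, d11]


Parity bits: p1=0, p2=1, p3=0, p4=1

011011110110111


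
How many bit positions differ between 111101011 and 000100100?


XOR: 111001111
Count of 1s: 7

7


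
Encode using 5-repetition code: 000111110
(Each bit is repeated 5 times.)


Each bit -> 5 copies

000000000000000111111111111111111111111100000


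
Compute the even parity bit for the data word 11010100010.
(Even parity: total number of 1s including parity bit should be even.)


Number of 1s in data: 5
Parity bit: 1

1


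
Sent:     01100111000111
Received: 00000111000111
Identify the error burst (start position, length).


XOR: 01100000000000

Burst at position 1, length 2


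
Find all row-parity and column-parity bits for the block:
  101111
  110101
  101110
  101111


Row parities: 1001
Column parities: 011011

Row P: 1001, Col P: 011011, Corner: 0


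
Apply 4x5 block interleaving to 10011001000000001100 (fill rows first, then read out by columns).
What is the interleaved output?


Matrix:
  10011
  00100
  00000
  01100
Read columns: 10000001010110001000

10000001010110001000


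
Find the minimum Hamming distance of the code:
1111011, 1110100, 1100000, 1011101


Comparing all pairs, minimum distance: 2
Can detect 1 errors, correct 0 errors

2


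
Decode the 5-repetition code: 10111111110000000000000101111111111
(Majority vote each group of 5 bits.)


Groups: 10111, 11111, 00000, 00000, 00010, 11111, 11111
Majority votes: 1100011

1100011


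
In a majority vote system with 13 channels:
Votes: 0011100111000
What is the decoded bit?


Ones: 6 out of 13
Threshold: 7

0 (6/13 voted 1)


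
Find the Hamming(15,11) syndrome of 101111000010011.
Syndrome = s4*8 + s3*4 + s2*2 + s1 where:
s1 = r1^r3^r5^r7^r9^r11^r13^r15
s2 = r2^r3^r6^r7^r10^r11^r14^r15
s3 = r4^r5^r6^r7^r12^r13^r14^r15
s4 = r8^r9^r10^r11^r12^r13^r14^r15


s1=1, s2=1, s3=1, s4=1

Syndrome = 15 (error at position 15)


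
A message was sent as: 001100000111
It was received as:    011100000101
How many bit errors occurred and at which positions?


XOR: 010000000010

2 error(s) at position(s): 1, 10


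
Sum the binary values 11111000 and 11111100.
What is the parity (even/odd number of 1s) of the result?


11111000 = 248
11111100 = 252
Sum = 500 = 111110100
1s count = 6

even parity (6 ones in 111110100)


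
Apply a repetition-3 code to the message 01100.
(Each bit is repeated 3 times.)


Each bit -> 3 copies

000111111000000


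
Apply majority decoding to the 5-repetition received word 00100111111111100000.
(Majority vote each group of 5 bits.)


Groups: 00100, 11111, 11111, 00000
Majority votes: 0110

0110


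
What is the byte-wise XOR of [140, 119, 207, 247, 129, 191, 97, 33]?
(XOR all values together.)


XOR chain: 140 ^ 119 ^ 207 ^ 247 ^ 129 ^ 191 ^ 97 ^ 33 = 189

189


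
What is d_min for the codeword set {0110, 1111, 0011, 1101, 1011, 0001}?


Comparing all pairs, minimum distance: 1
Can detect 0 errors, correct 0 errors

1


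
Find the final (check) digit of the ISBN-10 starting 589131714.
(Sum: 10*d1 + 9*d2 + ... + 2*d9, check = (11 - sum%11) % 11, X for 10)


Weighted sum: 263
263 mod 11 = 10

Check digit: 1


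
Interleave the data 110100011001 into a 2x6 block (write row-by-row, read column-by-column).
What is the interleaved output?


Matrix:
  110100
  011001
Read columns: 101101100001

101101100001


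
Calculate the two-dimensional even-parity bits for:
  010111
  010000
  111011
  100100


Row parities: 0110
Column parities: 011000

Row P: 0110, Col P: 011000, Corner: 0


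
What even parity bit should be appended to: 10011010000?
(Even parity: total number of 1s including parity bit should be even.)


Number of 1s in data: 4
Parity bit: 0

0


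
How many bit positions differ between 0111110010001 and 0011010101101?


XOR: 0100100111100
Count of 1s: 6

6


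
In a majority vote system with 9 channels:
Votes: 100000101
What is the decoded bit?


Ones: 3 out of 9
Threshold: 5

0 (3/9 voted 1)


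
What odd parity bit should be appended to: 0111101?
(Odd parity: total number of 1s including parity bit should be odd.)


Number of 1s in data: 5
Parity bit: 0

0


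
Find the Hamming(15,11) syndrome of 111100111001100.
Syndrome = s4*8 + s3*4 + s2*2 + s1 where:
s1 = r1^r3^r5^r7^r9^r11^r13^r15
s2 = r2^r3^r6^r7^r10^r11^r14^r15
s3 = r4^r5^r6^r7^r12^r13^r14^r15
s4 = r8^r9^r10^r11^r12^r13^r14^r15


s1=1, s2=1, s3=0, s4=0

Syndrome = 3 (error at position 3)


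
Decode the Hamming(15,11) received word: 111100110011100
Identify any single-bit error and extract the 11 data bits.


Syndrome = 1: error at position 1

Data: 10010011100 (corrected bit 1)


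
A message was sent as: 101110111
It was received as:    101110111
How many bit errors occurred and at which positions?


XOR: 000000000

0 errors (received matches sent)


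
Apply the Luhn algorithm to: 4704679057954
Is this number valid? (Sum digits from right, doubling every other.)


Luhn sum = 61
61 mod 10 = 1

Invalid (Luhn sum mod 10 = 1)


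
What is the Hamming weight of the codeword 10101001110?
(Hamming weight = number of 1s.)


Counting 1s in 10101001110

6


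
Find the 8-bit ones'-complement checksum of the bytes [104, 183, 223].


Sum = 510 mod 256 = 254
Complement = 1

1


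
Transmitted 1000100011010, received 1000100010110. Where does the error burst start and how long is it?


XOR: 0000000001100

Burst at position 9, length 2


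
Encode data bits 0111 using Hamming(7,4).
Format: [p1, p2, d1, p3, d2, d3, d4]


Parity bits: p1=0, p2=0, p3=1

0001111


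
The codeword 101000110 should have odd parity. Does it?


Number of 1s: 4

No, parity error (4 ones)


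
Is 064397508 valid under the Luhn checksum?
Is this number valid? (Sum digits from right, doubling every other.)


Luhn sum = 40
40 mod 10 = 0

Valid (Luhn sum mod 10 = 0)


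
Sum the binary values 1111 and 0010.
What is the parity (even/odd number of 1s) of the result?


1111 = 15
0010 = 2
Sum = 17 = 10001
1s count = 2

even parity (2 ones in 10001)


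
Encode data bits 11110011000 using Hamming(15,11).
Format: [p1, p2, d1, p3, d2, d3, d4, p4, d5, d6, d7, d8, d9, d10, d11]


Parity bits: p1=0, p2=0, p3=0, p4=0

001011100011000


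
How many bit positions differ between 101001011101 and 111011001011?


XOR: 010010010110
Count of 1s: 5

5


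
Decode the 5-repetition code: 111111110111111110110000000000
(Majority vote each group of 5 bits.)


Groups: 11111, 11101, 11111, 11011, 00000, 00000
Majority votes: 111100

111100


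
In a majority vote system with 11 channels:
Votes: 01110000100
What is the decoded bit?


Ones: 4 out of 11
Threshold: 6

0 (4/11 voted 1)


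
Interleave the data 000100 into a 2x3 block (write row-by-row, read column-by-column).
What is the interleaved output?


Matrix:
  000
  100
Read columns: 010000

010000


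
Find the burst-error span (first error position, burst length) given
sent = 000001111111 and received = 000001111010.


XOR: 000000000101

Burst at position 9, length 3


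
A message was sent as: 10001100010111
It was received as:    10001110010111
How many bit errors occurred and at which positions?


XOR: 00000010000000

1 error(s) at position(s): 6


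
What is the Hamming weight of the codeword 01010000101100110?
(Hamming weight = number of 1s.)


Counting 1s in 01010000101100110

7


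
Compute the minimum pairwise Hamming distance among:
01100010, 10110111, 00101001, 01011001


Comparing all pairs, minimum distance: 3
Can detect 2 errors, correct 1 errors

3


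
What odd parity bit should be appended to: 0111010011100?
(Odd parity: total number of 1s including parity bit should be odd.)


Number of 1s in data: 7
Parity bit: 0

0


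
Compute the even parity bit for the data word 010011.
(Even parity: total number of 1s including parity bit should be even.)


Number of 1s in data: 3
Parity bit: 1

1


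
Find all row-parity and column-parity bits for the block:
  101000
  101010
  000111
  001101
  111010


Row parities: 01110
Column parities: 110010

Row P: 01110, Col P: 110010, Corner: 1


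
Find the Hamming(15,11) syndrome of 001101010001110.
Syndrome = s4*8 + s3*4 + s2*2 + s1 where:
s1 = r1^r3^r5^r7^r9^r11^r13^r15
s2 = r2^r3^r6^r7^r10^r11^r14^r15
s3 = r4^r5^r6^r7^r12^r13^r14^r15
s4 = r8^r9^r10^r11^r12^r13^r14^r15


s1=0, s2=1, s3=1, s4=0

Syndrome = 6 (error at position 6)


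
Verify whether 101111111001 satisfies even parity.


Number of 1s: 9

No, parity error (9 ones)


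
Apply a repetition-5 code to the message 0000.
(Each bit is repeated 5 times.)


Each bit -> 5 copies

00000000000000000000


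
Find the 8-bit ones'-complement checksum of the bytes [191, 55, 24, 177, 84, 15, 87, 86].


Sum = 719 mod 256 = 207
Complement = 48

48


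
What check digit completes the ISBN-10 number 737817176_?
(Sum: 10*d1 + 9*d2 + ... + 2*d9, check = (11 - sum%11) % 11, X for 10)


Weighted sum: 287
287 mod 11 = 1

Check digit: X


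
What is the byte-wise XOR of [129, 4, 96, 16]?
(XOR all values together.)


XOR chain: 129 ^ 4 ^ 96 ^ 16 = 245

245


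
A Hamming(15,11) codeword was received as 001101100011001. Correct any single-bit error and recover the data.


Syndrome = 14: error at position 14

Data: 10110011011 (corrected bit 14)


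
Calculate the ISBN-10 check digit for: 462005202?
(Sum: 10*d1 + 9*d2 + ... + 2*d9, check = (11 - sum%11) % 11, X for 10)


Weighted sum: 147
147 mod 11 = 4

Check digit: 7


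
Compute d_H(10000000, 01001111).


XOR: 11001111
Count of 1s: 6

6


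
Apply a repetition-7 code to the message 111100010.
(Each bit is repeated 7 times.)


Each bit -> 7 copies

111111111111111111111111111100000000000000000000011111110000000


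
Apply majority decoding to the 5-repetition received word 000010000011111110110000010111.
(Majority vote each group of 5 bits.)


Groups: 00001, 00000, 11111, 11011, 00000, 10111
Majority votes: 001101

001101


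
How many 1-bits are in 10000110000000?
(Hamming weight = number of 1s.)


Counting 1s in 10000110000000

3


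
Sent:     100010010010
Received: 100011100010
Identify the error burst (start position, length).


XOR: 000001110000

Burst at position 5, length 3


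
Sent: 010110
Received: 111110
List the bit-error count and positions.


XOR: 101000

2 error(s) at position(s): 0, 2


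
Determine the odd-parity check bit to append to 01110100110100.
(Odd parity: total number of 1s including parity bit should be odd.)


Number of 1s in data: 7
Parity bit: 0

0


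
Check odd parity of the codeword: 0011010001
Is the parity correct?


Number of 1s: 4

No, parity error (4 ones)


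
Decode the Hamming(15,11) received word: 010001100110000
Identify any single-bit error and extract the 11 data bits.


Syndrome = 2: error at position 2

Data: 00110110000 (corrected bit 2)


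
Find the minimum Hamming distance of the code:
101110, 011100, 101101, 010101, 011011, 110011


Comparing all pairs, minimum distance: 2
Can detect 1 errors, correct 0 errors

2


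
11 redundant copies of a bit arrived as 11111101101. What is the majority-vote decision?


Ones: 9 out of 11
Threshold: 6

1 (9/11 voted 1)


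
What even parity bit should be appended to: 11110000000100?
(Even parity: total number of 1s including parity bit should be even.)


Number of 1s in data: 5
Parity bit: 1

1


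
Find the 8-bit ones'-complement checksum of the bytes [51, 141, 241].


Sum = 433 mod 256 = 177
Complement = 78

78


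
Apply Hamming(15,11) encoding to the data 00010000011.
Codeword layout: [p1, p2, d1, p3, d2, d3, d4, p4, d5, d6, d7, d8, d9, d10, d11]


Parity bits: p1=0, p2=1, p3=1, p4=0

010100100000011


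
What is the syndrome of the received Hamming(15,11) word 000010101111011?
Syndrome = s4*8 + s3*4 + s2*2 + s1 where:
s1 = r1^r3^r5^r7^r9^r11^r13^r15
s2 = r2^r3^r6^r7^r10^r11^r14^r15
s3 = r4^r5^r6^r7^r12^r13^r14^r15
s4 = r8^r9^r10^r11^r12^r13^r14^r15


s1=1, s2=1, s3=1, s4=0

Syndrome = 7 (error at position 7)


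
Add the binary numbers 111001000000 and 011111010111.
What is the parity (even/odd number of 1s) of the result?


111001000000 = 3648
011111010111 = 2007
Sum = 5655 = 1011000010111
1s count = 7

odd parity (7 ones in 1011000010111)


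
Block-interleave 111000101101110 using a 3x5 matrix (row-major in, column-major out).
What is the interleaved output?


Matrix:
  11100
  01011
  01110
Read columns: 100111101011010

100111101011010


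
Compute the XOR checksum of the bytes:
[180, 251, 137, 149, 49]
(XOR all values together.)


XOR chain: 180 ^ 251 ^ 137 ^ 149 ^ 49 = 98

98


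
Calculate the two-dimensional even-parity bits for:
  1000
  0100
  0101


Row parities: 110
Column parities: 1001

Row P: 110, Col P: 1001, Corner: 0


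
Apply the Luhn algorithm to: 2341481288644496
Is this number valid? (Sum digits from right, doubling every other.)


Luhn sum = 85
85 mod 10 = 5

Invalid (Luhn sum mod 10 = 5)


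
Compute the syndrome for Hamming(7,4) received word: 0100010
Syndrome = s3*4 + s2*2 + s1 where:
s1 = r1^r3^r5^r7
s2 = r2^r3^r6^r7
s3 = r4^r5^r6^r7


s1=0, s2=0, s3=1

Syndrome = 4 (error at position 4)


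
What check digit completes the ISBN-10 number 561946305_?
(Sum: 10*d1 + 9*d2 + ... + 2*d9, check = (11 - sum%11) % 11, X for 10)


Weighted sum: 251
251 mod 11 = 9

Check digit: 2


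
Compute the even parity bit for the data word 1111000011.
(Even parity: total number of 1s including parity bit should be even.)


Number of 1s in data: 6
Parity bit: 0

0


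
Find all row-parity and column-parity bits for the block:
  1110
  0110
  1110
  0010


Row parities: 1011
Column parities: 0100

Row P: 1011, Col P: 0100, Corner: 1


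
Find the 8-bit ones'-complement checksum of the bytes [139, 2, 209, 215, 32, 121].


Sum = 718 mod 256 = 206
Complement = 49

49


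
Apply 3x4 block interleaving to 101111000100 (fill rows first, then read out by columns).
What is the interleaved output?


Matrix:
  1011
  1100
  0100
Read columns: 110011100100

110011100100


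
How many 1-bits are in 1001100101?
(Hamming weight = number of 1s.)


Counting 1s in 1001100101

5


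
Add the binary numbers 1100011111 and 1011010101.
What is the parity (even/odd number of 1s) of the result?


1100011111 = 799
1011010101 = 725
Sum = 1524 = 10111110100
1s count = 7

odd parity (7 ones in 10111110100)


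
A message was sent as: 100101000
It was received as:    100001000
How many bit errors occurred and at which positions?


XOR: 000100000

1 error(s) at position(s): 3


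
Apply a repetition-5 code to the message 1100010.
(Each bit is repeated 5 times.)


Each bit -> 5 copies

11111111110000000000000001111100000


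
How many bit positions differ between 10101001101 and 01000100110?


XOR: 11101101011
Count of 1s: 8

8


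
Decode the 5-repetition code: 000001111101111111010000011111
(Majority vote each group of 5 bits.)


Groups: 00000, 11111, 01111, 11101, 00000, 11111
Majority votes: 011101

011101


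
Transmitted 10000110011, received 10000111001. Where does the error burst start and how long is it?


XOR: 00000001010

Burst at position 7, length 3


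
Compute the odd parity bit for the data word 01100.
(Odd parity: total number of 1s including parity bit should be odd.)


Number of 1s in data: 2
Parity bit: 1

1


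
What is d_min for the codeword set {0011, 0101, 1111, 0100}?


Comparing all pairs, minimum distance: 1
Can detect 0 errors, correct 0 errors

1


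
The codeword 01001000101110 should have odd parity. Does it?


Number of 1s: 6

No, parity error (6 ones)


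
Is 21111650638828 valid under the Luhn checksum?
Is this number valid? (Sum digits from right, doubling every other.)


Luhn sum = 50
50 mod 10 = 0

Valid (Luhn sum mod 10 = 0)


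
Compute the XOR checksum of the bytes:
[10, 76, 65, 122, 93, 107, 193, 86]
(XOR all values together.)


XOR chain: 10 ^ 76 ^ 65 ^ 122 ^ 93 ^ 107 ^ 193 ^ 86 = 220

220


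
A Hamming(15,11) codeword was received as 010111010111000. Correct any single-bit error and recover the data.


Syndrome = 0: no error detected

Data: 01100111000 (no errors)


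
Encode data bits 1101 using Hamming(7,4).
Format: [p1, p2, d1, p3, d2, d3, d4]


Parity bits: p1=1, p2=0, p3=0

1010101


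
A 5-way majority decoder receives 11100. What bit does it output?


Ones: 3 out of 5
Threshold: 3

1 (3/5 voted 1)


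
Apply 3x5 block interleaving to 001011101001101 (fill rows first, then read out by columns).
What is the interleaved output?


Matrix:
  00101
  11010
  01101
Read columns: 010011101010101

010011101010101


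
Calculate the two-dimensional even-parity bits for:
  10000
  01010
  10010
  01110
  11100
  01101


Row parities: 100111
Column parities: 10111

Row P: 100111, Col P: 10111, Corner: 0


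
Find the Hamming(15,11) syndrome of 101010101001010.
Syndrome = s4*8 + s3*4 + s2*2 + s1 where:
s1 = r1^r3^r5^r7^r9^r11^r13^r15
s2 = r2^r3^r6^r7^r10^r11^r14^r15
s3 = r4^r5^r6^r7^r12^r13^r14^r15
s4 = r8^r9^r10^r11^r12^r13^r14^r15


s1=1, s2=1, s3=0, s4=1

Syndrome = 11 (error at position 11)


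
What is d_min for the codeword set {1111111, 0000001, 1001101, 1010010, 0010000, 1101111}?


Comparing all pairs, minimum distance: 1
Can detect 0 errors, correct 0 errors

1


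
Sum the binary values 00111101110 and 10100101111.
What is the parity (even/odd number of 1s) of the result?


00111101110 = 494
10100101111 = 1327
Sum = 1821 = 11100011101
1s count = 7

odd parity (7 ones in 11100011101)


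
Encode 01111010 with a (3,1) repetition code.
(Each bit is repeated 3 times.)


Each bit -> 3 copies

000111111111111000111000


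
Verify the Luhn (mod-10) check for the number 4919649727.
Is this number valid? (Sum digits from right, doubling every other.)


Luhn sum = 62
62 mod 10 = 2

Invalid (Luhn sum mod 10 = 2)


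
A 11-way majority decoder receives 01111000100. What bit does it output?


Ones: 5 out of 11
Threshold: 6

0 (5/11 voted 1)


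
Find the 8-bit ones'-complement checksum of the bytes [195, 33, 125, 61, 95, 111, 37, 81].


Sum = 738 mod 256 = 226
Complement = 29

29


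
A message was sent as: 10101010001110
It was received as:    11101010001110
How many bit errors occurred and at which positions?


XOR: 01000000000000

1 error(s) at position(s): 1


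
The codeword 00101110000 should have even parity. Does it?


Number of 1s: 4

Yes, parity is correct (4 ones)


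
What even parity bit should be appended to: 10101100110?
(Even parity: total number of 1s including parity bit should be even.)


Number of 1s in data: 6
Parity bit: 0

0


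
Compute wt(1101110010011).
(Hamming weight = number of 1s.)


Counting 1s in 1101110010011

8


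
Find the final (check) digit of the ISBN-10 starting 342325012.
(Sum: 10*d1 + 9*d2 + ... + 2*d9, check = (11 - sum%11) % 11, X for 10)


Weighted sum: 147
147 mod 11 = 4

Check digit: 7


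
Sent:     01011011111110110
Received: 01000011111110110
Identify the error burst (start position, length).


XOR: 00011000000000000

Burst at position 3, length 2


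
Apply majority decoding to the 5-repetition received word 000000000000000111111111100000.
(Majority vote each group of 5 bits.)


Groups: 00000, 00000, 00000, 11111, 11111, 00000
Majority votes: 000110

000110


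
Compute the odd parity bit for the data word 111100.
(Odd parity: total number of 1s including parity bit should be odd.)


Number of 1s in data: 4
Parity bit: 1

1


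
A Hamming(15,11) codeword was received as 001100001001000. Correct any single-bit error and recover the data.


Syndrome = 2: error at position 2

Data: 10001001000 (corrected bit 2)


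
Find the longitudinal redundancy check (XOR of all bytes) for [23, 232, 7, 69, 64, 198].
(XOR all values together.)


XOR chain: 23 ^ 232 ^ 7 ^ 69 ^ 64 ^ 198 = 59

59


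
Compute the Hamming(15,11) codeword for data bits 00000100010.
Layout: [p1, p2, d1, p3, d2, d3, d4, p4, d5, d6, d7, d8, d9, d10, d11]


Parity bits: p1=0, p2=0, p3=1, p4=0

000100000100010


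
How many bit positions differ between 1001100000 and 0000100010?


XOR: 1001000010
Count of 1s: 3

3


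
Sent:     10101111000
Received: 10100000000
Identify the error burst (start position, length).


XOR: 00001111000

Burst at position 4, length 4


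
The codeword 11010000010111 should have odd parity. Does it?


Number of 1s: 7

Yes, parity is correct (7 ones)


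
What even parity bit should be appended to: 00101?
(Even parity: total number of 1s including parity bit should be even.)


Number of 1s in data: 2
Parity bit: 0

0


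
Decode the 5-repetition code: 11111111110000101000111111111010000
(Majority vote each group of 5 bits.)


Groups: 11111, 11111, 00001, 01000, 11111, 11110, 10000
Majority votes: 1100110

1100110


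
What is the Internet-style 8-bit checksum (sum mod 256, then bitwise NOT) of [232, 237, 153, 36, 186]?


Sum = 844 mod 256 = 76
Complement = 179

179


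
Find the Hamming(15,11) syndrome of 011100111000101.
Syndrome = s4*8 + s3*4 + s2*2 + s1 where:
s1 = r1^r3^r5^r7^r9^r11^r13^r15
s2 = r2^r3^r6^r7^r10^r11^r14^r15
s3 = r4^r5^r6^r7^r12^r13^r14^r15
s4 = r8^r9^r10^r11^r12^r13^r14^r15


s1=1, s2=0, s3=0, s4=0

Syndrome = 1 (error at position 1)


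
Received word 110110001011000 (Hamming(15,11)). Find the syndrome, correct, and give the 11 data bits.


Syndrome = 12: error at position 12

Data: 01001010000 (corrected bit 12)


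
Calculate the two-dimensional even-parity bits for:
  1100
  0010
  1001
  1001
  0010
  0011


Row parities: 010010
Column parities: 1111

Row P: 010010, Col P: 1111, Corner: 0


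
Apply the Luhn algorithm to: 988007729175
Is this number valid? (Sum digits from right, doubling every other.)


Luhn sum = 58
58 mod 10 = 8

Invalid (Luhn sum mod 10 = 8)


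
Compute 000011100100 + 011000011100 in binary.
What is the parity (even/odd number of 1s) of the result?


000011100100 = 228
011000011100 = 1564
Sum = 1792 = 11100000000
1s count = 3

odd parity (3 ones in 11100000000)


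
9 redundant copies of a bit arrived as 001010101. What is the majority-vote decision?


Ones: 4 out of 9
Threshold: 5

0 (4/9 voted 1)


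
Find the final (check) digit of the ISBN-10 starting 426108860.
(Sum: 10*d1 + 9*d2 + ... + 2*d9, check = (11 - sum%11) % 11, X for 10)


Weighted sum: 203
203 mod 11 = 5

Check digit: 6


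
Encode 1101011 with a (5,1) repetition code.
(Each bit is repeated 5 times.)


Each bit -> 5 copies

11111111110000011111000001111111111


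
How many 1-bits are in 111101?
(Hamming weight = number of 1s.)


Counting 1s in 111101

5


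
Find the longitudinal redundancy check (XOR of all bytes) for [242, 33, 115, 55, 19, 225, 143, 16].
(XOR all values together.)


XOR chain: 242 ^ 33 ^ 115 ^ 55 ^ 19 ^ 225 ^ 143 ^ 16 = 250

250


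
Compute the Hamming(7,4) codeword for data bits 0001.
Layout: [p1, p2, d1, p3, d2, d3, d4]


Parity bits: p1=1, p2=1, p3=1

1101001


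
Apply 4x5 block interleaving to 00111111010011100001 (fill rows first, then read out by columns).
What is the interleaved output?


Matrix:
  00111
  11101
  00111
  00001
Read columns: 01000100111010101111

01000100111010101111


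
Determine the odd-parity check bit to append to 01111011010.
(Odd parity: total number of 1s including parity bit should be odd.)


Number of 1s in data: 7
Parity bit: 0

0


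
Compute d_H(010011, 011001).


XOR: 001010
Count of 1s: 2

2


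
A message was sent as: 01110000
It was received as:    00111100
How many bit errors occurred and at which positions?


XOR: 01001100

3 error(s) at position(s): 1, 4, 5


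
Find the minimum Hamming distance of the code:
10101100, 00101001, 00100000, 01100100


Comparing all pairs, minimum distance: 2
Can detect 1 errors, correct 0 errors

2


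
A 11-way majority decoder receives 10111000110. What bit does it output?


Ones: 6 out of 11
Threshold: 6

1 (6/11 voted 1)


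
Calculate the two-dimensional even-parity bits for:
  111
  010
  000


Row parities: 110
Column parities: 101

Row P: 110, Col P: 101, Corner: 0


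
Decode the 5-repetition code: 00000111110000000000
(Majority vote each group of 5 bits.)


Groups: 00000, 11111, 00000, 00000
Majority votes: 0100

0100


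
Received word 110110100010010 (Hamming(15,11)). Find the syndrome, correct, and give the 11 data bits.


Syndrome = 0: no error detected

Data: 01010010010 (no errors)


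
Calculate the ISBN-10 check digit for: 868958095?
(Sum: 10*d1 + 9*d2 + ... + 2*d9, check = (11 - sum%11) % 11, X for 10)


Weighted sum: 368
368 mod 11 = 5

Check digit: 6


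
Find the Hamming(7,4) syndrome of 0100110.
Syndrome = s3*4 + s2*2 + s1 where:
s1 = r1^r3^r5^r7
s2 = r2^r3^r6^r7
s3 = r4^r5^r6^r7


s1=1, s2=0, s3=0

Syndrome = 1 (error at position 1)


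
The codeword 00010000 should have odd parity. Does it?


Number of 1s: 1

Yes, parity is correct (1 ones)


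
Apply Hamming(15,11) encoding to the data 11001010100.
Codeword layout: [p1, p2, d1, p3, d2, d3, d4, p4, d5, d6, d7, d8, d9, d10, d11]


Parity bits: p1=1, p2=0, p3=0, p4=1

101010011010100


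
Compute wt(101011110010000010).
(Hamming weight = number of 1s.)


Counting 1s in 101011110010000010

8


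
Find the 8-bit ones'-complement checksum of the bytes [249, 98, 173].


Sum = 520 mod 256 = 8
Complement = 247

247


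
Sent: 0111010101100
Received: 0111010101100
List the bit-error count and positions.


XOR: 0000000000000

0 errors (received matches sent)


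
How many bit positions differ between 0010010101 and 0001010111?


XOR: 0011000010
Count of 1s: 3

3


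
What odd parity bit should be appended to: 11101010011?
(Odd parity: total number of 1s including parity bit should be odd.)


Number of 1s in data: 7
Parity bit: 0

0


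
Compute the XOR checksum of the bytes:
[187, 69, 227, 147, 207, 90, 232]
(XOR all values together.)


XOR chain: 187 ^ 69 ^ 227 ^ 147 ^ 207 ^ 90 ^ 232 = 243

243


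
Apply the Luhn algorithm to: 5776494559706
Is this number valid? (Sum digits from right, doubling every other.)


Luhn sum = 65
65 mod 10 = 5

Invalid (Luhn sum mod 10 = 5)


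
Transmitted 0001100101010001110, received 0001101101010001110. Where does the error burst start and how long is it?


XOR: 0000001000000000000

Burst at position 6, length 1


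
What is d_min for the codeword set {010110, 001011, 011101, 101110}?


Comparing all pairs, minimum distance: 3
Can detect 2 errors, correct 1 errors

3


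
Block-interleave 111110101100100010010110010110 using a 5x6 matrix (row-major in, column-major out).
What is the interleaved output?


Matrix:
  111110
  101100
  100010
  010110
  010110
Read columns: 111001001111000110111011100000

111001001111000110111011100000


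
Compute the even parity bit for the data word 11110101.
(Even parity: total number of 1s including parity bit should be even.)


Number of 1s in data: 6
Parity bit: 0

0


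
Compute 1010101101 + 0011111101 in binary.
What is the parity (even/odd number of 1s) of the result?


1010101101 = 685
0011111101 = 253
Sum = 938 = 1110101010
1s count = 6

even parity (6 ones in 1110101010)


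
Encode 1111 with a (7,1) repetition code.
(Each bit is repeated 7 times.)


Each bit -> 7 copies

1111111111111111111111111111


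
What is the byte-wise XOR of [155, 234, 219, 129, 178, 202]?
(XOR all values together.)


XOR chain: 155 ^ 234 ^ 219 ^ 129 ^ 178 ^ 202 = 83

83


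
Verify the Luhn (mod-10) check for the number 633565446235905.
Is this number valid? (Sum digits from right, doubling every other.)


Luhn sum = 63
63 mod 10 = 3

Invalid (Luhn sum mod 10 = 3)


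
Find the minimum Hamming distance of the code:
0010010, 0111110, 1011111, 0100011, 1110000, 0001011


Comparing all pairs, minimum distance: 2
Can detect 1 errors, correct 0 errors

2


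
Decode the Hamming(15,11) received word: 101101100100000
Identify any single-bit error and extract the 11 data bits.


Syndrome = 13: error at position 13

Data: 10110100100 (corrected bit 13)


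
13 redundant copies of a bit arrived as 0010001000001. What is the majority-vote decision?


Ones: 3 out of 13
Threshold: 7

0 (3/13 voted 1)


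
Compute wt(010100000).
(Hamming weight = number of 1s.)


Counting 1s in 010100000

2


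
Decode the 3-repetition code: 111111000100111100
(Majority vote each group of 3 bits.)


Groups: 111, 111, 000, 100, 111, 100
Majority votes: 110010

110010


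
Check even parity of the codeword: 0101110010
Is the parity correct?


Number of 1s: 5

No, parity error (5 ones)


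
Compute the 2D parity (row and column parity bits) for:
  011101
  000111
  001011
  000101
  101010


Row parities: 01101
Column parities: 111110

Row P: 01101, Col P: 111110, Corner: 1


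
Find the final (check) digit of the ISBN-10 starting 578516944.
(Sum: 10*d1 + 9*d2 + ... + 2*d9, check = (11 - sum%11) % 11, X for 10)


Weighted sum: 304
304 mod 11 = 7

Check digit: 4


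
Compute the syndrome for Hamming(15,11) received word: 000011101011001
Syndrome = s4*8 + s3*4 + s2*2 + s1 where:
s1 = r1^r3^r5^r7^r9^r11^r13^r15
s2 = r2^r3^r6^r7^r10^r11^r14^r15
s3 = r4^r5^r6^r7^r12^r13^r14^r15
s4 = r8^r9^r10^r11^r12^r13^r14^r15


s1=1, s2=0, s3=1, s4=0

Syndrome = 5 (error at position 5)


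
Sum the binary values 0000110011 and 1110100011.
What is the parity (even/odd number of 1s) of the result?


0000110011 = 51
1110100011 = 931
Sum = 982 = 1111010110
1s count = 7

odd parity (7 ones in 1111010110)


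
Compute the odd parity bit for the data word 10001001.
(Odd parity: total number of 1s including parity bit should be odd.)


Number of 1s in data: 3
Parity bit: 0

0


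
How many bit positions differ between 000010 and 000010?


XOR: 000000
Count of 1s: 0

0


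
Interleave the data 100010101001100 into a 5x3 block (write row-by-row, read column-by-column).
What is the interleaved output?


Matrix:
  100
  010
  101
  001
  100
Read columns: 101010100000110

101010100000110


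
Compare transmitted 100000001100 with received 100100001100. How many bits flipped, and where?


XOR: 000100000000

1 error(s) at position(s): 3


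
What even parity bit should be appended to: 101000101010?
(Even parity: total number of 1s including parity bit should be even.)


Number of 1s in data: 5
Parity bit: 1

1


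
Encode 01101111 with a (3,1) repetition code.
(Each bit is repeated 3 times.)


Each bit -> 3 copies

000111111000111111111111


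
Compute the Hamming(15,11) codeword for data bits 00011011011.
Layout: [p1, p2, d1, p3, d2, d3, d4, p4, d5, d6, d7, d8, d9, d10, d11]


Parity bits: p1=0, p2=0, p3=0, p4=1

000000111011011


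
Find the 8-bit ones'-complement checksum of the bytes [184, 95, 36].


Sum = 315 mod 256 = 59
Complement = 196

196


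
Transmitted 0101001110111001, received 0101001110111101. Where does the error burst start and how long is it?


XOR: 0000000000000100

Burst at position 13, length 1


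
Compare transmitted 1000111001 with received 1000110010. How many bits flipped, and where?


XOR: 0000001011

3 error(s) at position(s): 6, 8, 9


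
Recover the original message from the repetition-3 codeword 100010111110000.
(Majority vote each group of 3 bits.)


Groups: 100, 010, 111, 110, 000
Majority votes: 00110

00110


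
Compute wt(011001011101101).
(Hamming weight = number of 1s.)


Counting 1s in 011001011101101

9


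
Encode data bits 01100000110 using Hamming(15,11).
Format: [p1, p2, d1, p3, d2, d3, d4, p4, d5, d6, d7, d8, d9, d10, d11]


Parity bits: p1=0, p2=0, p3=0, p4=0

000011000000110


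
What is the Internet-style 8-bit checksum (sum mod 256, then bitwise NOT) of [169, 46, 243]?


Sum = 458 mod 256 = 202
Complement = 53

53


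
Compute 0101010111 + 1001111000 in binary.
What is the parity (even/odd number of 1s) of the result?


0101010111 = 343
1001111000 = 632
Sum = 975 = 1111001111
1s count = 8

even parity (8 ones in 1111001111)


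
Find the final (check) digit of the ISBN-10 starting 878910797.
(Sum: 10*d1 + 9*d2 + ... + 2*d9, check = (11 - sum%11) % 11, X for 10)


Weighted sum: 345
345 mod 11 = 4

Check digit: 7


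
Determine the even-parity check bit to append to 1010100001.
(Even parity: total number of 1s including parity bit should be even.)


Number of 1s in data: 4
Parity bit: 0

0


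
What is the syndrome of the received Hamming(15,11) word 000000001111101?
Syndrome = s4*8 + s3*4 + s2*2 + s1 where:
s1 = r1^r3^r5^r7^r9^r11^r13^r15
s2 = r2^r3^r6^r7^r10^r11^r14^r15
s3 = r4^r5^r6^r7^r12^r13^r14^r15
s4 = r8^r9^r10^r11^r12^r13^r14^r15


s1=0, s2=1, s3=1, s4=0

Syndrome = 6 (error at position 6)
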